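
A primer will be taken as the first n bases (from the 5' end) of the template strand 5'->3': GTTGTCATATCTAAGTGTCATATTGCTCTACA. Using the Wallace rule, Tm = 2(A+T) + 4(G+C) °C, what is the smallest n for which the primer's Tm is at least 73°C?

n = 28

First 27 bases: GTTGTCATATCTAAGTGTCATATTGCT → Tm = 72°C (< 73°C)
First 28 bases: GTTGTCATATCTAAGTGTCATATTGCTC → Tm = 76°C (≥ 73°C)
Each additional base adds 2°C (A/T) or 4°C (G/C), so Tm is non-decreasing in n; n = 28 is the first length to reach 73°C.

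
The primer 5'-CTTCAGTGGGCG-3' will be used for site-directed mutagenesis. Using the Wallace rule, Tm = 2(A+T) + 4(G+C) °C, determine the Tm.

40°C

Scanning the sequence gives C=3, A=1, T=3, G=5.
AT pairs contribute 4, GC pairs contribute 8.
Tm = 4·8 + 2·4 = 32 + 8 = 40°C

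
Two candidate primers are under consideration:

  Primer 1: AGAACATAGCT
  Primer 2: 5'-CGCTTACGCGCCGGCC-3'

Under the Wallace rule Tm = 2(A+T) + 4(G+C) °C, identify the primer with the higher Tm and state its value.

Primer 1: A+T=7, G+C=4 → Tm = 2(7)+4(4) = 30°C
Primer 2: A+T=3, G+C=13 → Tm = 2(3)+4(13) = 58°C
30°C vs 58°C → primer 2 is higher.

Primer 2, 58°C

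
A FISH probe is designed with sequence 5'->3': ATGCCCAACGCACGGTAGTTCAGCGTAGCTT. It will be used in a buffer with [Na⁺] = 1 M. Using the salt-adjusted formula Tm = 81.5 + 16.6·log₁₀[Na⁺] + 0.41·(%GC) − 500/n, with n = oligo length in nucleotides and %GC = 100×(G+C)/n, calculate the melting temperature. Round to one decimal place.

87.9°C

Length n = 31. T=7, A=7, G=8, C=9
G+C = 17, so %GC = 17/31 × 100 = 54.839%
Salt term: 16.6 × (0) = 0
GC term: 0.41 × 54.839 = 22.484; length term: −500/31 = −16.129
Tm = 81.5 + (0) + 22.484 − 16.129 = 87.855 → 87.9°C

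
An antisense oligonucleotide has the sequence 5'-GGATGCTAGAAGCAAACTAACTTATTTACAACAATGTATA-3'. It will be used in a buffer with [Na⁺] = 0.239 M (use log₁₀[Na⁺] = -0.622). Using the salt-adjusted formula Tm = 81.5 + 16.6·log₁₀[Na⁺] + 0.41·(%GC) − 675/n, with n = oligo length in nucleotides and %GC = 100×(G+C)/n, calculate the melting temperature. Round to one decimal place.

66.6°C

Length n = 40. C=6, G=6, A=17, T=11
G+C = 12, so %GC = 12/40 × 100 = 30%
Salt term: 16.6 × (-0.622) = -10.325
GC term: 0.41 × 30 = 12.3; length term: −675/40 = −16.875
Tm = 81.5 + (-10.325) + 12.3 − 16.875 = 66.6 → 66.6°C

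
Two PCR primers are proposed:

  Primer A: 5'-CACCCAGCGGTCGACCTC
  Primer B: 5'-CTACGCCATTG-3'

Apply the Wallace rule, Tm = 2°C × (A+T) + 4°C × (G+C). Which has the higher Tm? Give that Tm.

Primer A, 62°C

Primer A: A+T=5, G+C=13 → Tm = 2(5)+4(13) = 62°C
Primer B: A+T=5, G+C=6 → Tm = 2(5)+4(6) = 34°C
62°C vs 34°C → primer A is higher.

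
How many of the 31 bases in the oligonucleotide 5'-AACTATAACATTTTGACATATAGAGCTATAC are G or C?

Counting bases: G=3, A=13, T=10, C=5
G+C = 3 + 5 = 8

8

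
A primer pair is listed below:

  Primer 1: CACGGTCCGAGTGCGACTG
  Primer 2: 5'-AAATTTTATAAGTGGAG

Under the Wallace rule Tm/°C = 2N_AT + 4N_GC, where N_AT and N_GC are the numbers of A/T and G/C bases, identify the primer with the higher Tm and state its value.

Primer 1: A+T=6, G+C=13 → Tm = 2(6)+4(13) = 64°C
Primer 2: A+T=13, G+C=4 → Tm = 2(13)+4(4) = 42°C
64°C vs 42°C → primer 1 is higher.

Primer 1, 64°C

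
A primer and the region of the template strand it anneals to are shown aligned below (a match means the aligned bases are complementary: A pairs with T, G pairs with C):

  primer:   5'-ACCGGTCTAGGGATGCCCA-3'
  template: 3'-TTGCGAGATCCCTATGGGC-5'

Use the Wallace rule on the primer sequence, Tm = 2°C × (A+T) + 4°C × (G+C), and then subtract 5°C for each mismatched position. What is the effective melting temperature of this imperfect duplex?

42°C

Primer base counts: A=4, T=3, G=6, C=6 → A+T=7, G+C=12
Perfect-match Tm = 2(7) + 4(12) = 14 + 48 = 62°C
Mismatches (positions where the bases are not complementary): 4 (at positions 2, 5, 15, 19)
Effective Tm = 62 − 4×5 = 62 − 20 = 42°C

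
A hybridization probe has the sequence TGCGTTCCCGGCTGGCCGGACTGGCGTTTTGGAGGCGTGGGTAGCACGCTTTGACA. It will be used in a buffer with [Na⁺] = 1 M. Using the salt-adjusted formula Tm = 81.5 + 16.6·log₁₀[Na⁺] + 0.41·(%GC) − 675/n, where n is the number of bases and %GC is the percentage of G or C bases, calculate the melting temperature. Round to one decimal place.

95.8°C

Length n = 56. Counting bases: A=6, C=14, T=14, G=22
G+C = 36, so %GC = 36/56 × 100 = 64.286%
Salt term: 16.6 × (0) = 0
GC term: 0.41 × 64.286 = 26.357; length term: −675/56 = −12.054
Tm = 81.5 + (0) + 26.357 − 12.054 = 95.803 → 95.8°C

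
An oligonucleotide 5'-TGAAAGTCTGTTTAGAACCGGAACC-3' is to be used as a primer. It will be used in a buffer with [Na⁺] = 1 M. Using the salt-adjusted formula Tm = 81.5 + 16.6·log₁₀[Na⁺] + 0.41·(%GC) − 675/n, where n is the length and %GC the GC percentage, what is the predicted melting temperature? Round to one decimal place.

72.5°C

Length n = 25. A=8, C=5, T=6, G=6
G+C = 11, so %GC = 11/25 × 100 = 44%
Salt term: 16.6 × (0) = 0
GC term: 0.41 × 44 = 18.04; length term: −675/25 = −27
Tm = 81.5 + (0) + 18.04 − 27 = 72.54 → 72.5°C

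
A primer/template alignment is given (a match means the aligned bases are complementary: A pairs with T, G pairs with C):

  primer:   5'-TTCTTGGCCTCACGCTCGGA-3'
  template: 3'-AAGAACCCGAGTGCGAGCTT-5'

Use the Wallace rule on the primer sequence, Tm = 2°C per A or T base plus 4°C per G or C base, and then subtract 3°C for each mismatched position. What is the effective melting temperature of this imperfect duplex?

Primer base counts: A=2, T=6, G=5, C=7 → A+T=8, G+C=12
Perfect-match Tm = 2(8) + 4(12) = 16 + 48 = 64°C
Mismatches (positions where the bases are not complementary): 2 (at positions 8, 19)
Effective Tm = 64 − 2×3 = 64 − 6 = 58°C

58°C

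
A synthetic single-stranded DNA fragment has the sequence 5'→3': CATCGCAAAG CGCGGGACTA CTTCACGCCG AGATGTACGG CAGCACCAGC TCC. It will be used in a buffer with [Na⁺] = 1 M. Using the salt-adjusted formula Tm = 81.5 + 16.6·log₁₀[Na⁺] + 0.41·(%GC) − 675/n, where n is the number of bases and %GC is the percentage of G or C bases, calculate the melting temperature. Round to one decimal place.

94.3°C

Length n = 53. Counting bases: G=14, T=7, C=19, A=13
G+C = 33, so %GC = 33/53 × 100 = 62.264%
Salt term: 16.6 × (0) = 0
GC term: 0.41 × 62.264 = 25.528; length term: −675/53 = −12.736
Tm = 81.5 + (0) + 25.528 − 12.736 = 94.292 → 94.3°C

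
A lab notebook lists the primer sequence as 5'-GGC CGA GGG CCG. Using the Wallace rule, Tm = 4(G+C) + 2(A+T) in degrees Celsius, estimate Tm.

Base counts: C=4, G=7, T=0, A=1
AT pairs contribute 1, GC pairs contribute 11.
Tm = 2(1) + 4(11) = 2 + 44 = 46°C

46°C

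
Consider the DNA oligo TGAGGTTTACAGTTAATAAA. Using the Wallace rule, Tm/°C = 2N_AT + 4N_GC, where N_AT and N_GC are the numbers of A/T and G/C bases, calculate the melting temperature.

Scanning the sequence gives T=7, G=4, A=8, C=1.
AT pairs contribute 15, GC pairs contribute 5.
Tm = 2(15) + 4(5) = 30 + 20 = 50°C

50°C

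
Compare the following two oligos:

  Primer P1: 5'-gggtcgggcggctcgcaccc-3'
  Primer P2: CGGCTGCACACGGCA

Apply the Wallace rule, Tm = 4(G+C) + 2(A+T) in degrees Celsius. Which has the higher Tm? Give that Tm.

Primer P1: A+T=3, G+C=17 → Tm = 2(3)+4(17) = 74°C
Primer P2: A+T=4, G+C=11 → Tm = 2(4)+4(11) = 52°C
74°C vs 52°C → primer P1 is higher.

Primer P1, 74°C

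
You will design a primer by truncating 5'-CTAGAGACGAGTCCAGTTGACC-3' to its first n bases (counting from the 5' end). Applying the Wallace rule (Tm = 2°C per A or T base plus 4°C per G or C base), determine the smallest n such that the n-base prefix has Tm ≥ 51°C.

n = 17

First 16 bases: CTAGAGACGAGTCCAG → Tm = 50°C (< 51°C)
First 17 bases: CTAGAGACGAGTCCAGT → Tm = 52°C (≥ 51°C)
Since every base adds ≥2°C, Tm only increases with n, so the threshold is first crossed at n = 17.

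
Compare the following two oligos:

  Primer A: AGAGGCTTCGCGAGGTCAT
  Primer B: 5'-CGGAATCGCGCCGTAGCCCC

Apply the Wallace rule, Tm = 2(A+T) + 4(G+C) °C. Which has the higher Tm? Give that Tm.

Primer A: A+T=8, G+C=11 → Tm = 2(8)+4(11) = 60°C
Primer B: A+T=5, G+C=15 → Tm = 2(5)+4(15) = 70°C
60°C vs 70°C → primer B is higher.

Primer B, 70°C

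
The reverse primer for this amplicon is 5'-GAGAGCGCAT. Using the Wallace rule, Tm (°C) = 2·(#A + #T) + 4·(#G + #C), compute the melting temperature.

Base counts: G=4, T=1, A=3, C=2
So N_AT = 4 and N_GC = 6.
Tm = 2(4) + 4(6) = 8 + 24 = 32°C

32°C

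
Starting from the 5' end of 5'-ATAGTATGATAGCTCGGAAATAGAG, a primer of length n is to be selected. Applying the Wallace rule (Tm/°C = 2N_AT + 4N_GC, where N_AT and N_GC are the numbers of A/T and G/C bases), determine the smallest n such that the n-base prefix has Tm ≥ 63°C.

First 23 bases: ATAGTATGATAGCTCGGAAATAG → Tm = 62°C (< 63°C)
First 24 bases: ATAGTATGATAGCTCGGAAATAGA → Tm = 64°C (≥ 63°C)
Since every base adds ≥2°C, Tm only increases with n, so the threshold is first crossed at n = 24.

n = 24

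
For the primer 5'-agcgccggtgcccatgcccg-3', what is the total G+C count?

Counting bases: T=2, C=9, A=2, G=7
Total G or C: 7 + 9 = 16

16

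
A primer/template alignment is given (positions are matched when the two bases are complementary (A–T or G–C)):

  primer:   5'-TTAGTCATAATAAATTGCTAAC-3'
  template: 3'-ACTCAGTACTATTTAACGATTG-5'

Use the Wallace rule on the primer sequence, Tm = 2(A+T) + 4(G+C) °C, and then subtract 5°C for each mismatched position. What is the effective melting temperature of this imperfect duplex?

Primer base counts: A=9, T=8, G=2, C=3 → A+T=17, G+C=5
Perfect-match Tm = 2(17) + 4(5) = 34 + 20 = 54°C
Mismatches (positions where the bases are not complementary): 2 (at positions 2, 9)
Effective Tm = 54 − 2×5 = 54 − 10 = 44°C

44°C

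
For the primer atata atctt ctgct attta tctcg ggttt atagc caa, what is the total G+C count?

12

Base counts: T=16, C=7, A=10, G=5
Total G or C: 5 + 7 = 12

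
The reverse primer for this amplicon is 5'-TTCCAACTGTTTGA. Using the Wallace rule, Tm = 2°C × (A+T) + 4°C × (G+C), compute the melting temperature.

Counting bases: T=6, C=3, A=3, G=2
A+T = 9, G+C = 5
Tm = 2×9 + 4×5 = 38°C

38°C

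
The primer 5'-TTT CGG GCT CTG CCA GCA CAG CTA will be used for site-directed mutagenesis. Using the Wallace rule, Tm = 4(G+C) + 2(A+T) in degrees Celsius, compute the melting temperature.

76°C

Counting bases: T=6, C=8, A=4, G=6
AT pairs contribute 10, GC pairs contribute 14.
Tm = 4·14 + 2·10 = 56 + 20 = 76°C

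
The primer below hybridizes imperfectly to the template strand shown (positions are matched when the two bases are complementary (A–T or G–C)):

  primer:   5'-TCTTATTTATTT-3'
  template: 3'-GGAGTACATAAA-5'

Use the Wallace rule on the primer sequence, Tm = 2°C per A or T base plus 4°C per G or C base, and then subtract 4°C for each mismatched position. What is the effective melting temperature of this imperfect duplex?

14°C

Primer base counts: A=2, T=9, G=0, C=1 → A+T=11, G+C=1
Perfect-match Tm = 2(11) + 4(1) = 22 + 4 = 26°C
Mismatches (positions where the bases are not complementary): 3 (at positions 1, 4, 7)
Effective Tm = 26 − 3×4 = 26 − 12 = 14°C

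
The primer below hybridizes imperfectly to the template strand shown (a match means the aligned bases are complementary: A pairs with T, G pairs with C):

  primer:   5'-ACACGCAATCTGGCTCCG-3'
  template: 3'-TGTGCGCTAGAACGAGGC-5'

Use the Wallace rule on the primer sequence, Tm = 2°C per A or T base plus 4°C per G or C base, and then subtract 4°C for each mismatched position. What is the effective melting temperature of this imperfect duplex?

50°C

Primer base counts: A=4, T=3, G=4, C=7 → A+T=7, G+C=11
Perfect-match Tm = 2(7) + 4(11) = 14 + 44 = 58°C
Mismatches (positions where the bases are not complementary): 2 (at positions 7, 12)
Effective Tm = 58 − 2×4 = 58 − 8 = 50°C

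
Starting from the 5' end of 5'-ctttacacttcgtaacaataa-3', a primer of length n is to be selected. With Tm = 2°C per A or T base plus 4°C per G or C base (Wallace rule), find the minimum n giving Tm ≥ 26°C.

First 9 bases: CTTTACACT → Tm = 24°C (< 26°C)
First 10 bases: CTTTACACTT → Tm = 26°C (≥ 26°C)
Each additional base adds 2°C (A/T) or 4°C (G/C), so Tm is non-decreasing in n; n = 10 is the first length to reach 26°C.

n = 10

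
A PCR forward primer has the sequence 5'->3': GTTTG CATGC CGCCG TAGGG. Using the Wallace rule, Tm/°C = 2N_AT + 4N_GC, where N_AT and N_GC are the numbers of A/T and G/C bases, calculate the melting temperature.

66°C

Counting bases: A=2, G=8, T=5, C=5
A+T = 7, G+C = 13
Tm = 4·13 + 2·7 = 52 + 14 = 66°C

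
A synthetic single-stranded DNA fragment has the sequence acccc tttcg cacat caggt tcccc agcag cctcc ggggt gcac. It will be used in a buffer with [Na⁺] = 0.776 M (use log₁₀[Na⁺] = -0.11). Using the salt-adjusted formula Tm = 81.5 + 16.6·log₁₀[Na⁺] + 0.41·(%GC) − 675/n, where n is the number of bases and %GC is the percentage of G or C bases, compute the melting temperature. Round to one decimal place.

Length n = 44. Scanning the sequence gives G=10, C=19, T=8, A=7.
G+C = 29, so %GC = 29/44 × 100 = 65.909%
Salt term: 16.6 × (-0.11) = -1.826
GC term: 0.41 × 65.909 = 27.023; length term: −675/44 = −15.341
Tm = 81.5 + (-1.826) + 27.023 − 15.341 = 91.356 → 91.4°C

91.4°C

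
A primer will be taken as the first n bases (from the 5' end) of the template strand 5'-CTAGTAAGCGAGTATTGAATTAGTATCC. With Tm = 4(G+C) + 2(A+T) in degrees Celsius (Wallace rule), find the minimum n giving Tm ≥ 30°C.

n = 10

First 9 bases: CTAGTAAGC → Tm = 26°C (< 30°C)
First 10 bases: CTAGTAAGCG → Tm = 30°C (≥ 30°C)
Each additional base adds 2°C (A/T) or 4°C (G/C), so Tm is non-decreasing in n; n = 10 is the first length to reach 30°C.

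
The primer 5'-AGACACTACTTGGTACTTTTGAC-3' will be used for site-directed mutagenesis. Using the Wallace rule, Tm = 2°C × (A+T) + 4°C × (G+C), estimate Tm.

Base counts: C=5, G=4, T=8, A=6
So N_AT = 14 and N_GC = 9.
Tm = 4·9 + 2·14 = 36 + 28 = 64°C

64°C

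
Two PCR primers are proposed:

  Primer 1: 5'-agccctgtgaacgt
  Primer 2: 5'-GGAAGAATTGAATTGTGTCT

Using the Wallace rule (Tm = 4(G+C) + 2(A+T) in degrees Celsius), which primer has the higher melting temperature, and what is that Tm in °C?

Primer 1: A+T=6, G+C=8 → Tm = 2(6)+4(8) = 44°C
Primer 2: A+T=13, G+C=7 → Tm = 2(13)+4(7) = 54°C
44°C vs 54°C → primer 2 is higher.

Primer 2, 54°C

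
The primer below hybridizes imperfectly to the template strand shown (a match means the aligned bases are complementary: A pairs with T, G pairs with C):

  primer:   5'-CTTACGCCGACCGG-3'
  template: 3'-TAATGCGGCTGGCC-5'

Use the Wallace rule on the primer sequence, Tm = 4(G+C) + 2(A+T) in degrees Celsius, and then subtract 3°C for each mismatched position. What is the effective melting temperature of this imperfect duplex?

45°C

Primer base counts: A=2, T=2, G=4, C=6 → A+T=4, G+C=10
Perfect-match Tm = 2(4) + 4(10) = 8 + 40 = 48°C
Mismatches (positions where the bases are not complementary): 1 (at position 1)
Effective Tm = 48 − 1×3 = 48 − 3 = 45°C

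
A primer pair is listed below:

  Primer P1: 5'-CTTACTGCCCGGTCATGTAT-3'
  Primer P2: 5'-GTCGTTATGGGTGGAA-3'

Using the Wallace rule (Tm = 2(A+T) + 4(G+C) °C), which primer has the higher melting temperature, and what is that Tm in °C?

Primer P1, 60°C

Primer P1: A+T=10, G+C=10 → Tm = 2(10)+4(10) = 60°C
Primer P2: A+T=8, G+C=8 → Tm = 2(8)+4(8) = 48°C
60°C vs 48°C → primer P1 is higher.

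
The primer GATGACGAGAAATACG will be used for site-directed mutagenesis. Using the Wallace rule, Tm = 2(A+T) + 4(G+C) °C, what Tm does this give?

G=5, C=2, T=2, A=7
AT pairs contribute 9, GC pairs contribute 7.
Tm = 2(9) + 4(7) = 18 + 28 = 46°C

46°C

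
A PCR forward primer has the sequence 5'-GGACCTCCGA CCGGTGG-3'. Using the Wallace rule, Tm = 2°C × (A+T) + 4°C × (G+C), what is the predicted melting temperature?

60°C

Base counts: C=6, G=7, A=2, T=2
So N_AT = 4 and N_GC = 13.
Tm = 2(4) + 4(13) = 8 + 52 = 60°C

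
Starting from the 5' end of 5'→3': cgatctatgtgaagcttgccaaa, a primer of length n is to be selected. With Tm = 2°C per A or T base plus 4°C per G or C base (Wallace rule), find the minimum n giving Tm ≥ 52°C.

First 17 bases: CGATCTATGTGAAGCTT → Tm = 48°C (< 52°C)
First 18 bases: CGATCTATGTGAAGCTTG → Tm = 52°C (≥ 52°C)
Each additional base adds 2°C (A/T) or 4°C (G/C), so Tm is non-decreasing in n; n = 18 is the first length to reach 52°C.

n = 18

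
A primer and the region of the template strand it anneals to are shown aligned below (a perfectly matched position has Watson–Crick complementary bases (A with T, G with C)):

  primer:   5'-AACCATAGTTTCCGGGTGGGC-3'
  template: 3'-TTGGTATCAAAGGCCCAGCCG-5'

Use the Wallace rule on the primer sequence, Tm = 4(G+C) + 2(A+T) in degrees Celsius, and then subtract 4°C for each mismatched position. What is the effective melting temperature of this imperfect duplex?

62°C

Primer base counts: A=4, T=5, G=7, C=5 → A+T=9, G+C=12
Perfect-match Tm = 2(9) + 4(12) = 18 + 48 = 66°C
Mismatches (positions where the bases are not complementary): 1 (at position 18)
Effective Tm = 66 − 1×4 = 66 − 4 = 62°C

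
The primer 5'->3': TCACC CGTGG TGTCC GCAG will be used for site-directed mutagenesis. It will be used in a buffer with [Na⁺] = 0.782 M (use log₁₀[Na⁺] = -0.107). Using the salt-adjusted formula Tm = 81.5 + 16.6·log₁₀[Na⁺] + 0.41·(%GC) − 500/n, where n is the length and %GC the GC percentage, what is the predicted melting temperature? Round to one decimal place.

Length n = 19. A=2, C=7, G=6, T=4
G+C = 13, so %GC = 13/19 × 100 = 68.421%
Salt term: 16.6 × (-0.107) = -1.776
GC term: 0.41 × 68.421 = 28.053; length term: −500/19 = −26.316
Tm = 81.5 + (-1.776) + 28.053 − 26.316 = 81.461 → 81.5°C

81.5°C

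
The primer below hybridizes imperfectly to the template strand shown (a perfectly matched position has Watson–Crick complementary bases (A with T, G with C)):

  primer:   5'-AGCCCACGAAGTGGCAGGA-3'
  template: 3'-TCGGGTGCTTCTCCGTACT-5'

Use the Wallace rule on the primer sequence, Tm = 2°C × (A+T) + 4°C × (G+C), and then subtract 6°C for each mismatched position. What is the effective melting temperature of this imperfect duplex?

50°C

Primer base counts: A=6, T=1, G=7, C=5 → A+T=7, G+C=12
Perfect-match Tm = 2(7) + 4(12) = 14 + 48 = 62°C
Mismatches (positions where the bases are not complementary): 2 (at positions 12, 17)
Effective Tm = 62 − 2×6 = 62 − 12 = 50°C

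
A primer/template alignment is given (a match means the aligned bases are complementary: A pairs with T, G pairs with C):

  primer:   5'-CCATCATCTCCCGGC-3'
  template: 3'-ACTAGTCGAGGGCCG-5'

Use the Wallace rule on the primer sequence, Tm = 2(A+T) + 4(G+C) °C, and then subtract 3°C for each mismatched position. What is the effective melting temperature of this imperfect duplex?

41°C

Primer base counts: A=2, T=3, G=2, C=8 → A+T=5, G+C=10
Perfect-match Tm = 2(5) + 4(10) = 10 + 40 = 50°C
Mismatches (positions where the bases are not complementary): 3 (at positions 1, 2, 7)
Effective Tm = 50 − 3×3 = 50 − 9 = 41°C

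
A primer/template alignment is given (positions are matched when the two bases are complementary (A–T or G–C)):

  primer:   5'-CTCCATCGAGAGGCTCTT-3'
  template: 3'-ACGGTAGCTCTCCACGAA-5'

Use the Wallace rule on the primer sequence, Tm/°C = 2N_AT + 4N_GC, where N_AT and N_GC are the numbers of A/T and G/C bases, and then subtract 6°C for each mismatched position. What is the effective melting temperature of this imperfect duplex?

Primer base counts: A=3, T=5, G=4, C=6 → A+T=8, G+C=10
Perfect-match Tm = 2(8) + 4(10) = 16 + 40 = 56°C
Mismatches (positions where the bases are not complementary): 4 (at positions 1, 2, 14, 15)
Effective Tm = 56 − 4×6 = 56 − 24 = 32°C

32°C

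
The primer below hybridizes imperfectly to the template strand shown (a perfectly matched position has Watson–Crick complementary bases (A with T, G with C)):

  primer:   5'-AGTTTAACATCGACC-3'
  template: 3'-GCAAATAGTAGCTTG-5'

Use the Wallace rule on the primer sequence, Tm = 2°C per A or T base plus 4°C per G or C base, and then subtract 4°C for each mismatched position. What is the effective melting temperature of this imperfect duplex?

Primer base counts: A=5, T=4, G=2, C=4 → A+T=9, G+C=6
Perfect-match Tm = 2(9) + 4(6) = 18 + 24 = 42°C
Mismatches (positions where the bases are not complementary): 3 (at positions 1, 7, 14)
Effective Tm = 42 − 3×4 = 42 − 12 = 30°C

30°C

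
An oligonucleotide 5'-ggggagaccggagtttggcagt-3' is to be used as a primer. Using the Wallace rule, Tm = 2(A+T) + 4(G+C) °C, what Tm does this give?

72°C

Base counts: G=11, C=3, T=4, A=4
So N_AT = 8 and N_GC = 14.
Tm = 2×8 + 4×14 = 72°C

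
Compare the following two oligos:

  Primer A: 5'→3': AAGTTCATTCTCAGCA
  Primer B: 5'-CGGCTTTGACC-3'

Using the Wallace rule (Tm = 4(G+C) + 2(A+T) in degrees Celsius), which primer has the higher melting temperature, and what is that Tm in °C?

Primer A, 44°C

Primer A: A+T=10, G+C=6 → Tm = 2(10)+4(6) = 44°C
Primer B: A+T=4, G+C=7 → Tm = 2(4)+4(7) = 36°C
44°C vs 36°C → primer A is higher.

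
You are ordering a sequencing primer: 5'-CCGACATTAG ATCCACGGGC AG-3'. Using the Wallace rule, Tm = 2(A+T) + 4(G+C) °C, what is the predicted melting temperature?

70°C

Base counts: G=6, C=7, T=3, A=6
So N_AT = 9 and N_GC = 13.
Tm = 2(9) + 4(13) = 18 + 52 = 70°C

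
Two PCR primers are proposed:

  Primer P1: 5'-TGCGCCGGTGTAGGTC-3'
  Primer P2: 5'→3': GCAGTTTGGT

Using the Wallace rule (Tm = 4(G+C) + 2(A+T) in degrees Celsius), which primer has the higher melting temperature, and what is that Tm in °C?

Primer P1, 54°C

Primer P1: A+T=5, G+C=11 → Tm = 2(5)+4(11) = 54°C
Primer P2: A+T=5, G+C=5 → Tm = 2(5)+4(5) = 30°C
54°C vs 30°C → primer P1 is higher.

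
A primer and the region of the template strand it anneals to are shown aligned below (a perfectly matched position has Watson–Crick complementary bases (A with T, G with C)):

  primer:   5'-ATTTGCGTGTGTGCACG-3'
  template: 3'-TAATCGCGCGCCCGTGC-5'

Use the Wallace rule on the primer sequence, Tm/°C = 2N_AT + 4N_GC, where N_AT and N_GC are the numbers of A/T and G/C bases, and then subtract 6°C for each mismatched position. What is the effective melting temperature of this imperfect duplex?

28°C

Primer base counts: A=2, T=6, G=6, C=3 → A+T=8, G+C=9
Perfect-match Tm = 2(8) + 4(9) = 16 + 36 = 52°C
Mismatches (positions where the bases are not complementary): 4 (at positions 4, 8, 10, 12)
Effective Tm = 52 − 4×6 = 52 − 24 = 28°C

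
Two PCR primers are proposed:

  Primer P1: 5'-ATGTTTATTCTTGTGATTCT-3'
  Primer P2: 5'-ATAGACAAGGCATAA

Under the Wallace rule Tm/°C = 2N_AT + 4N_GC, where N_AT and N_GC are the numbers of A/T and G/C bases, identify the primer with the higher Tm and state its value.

Primer P1: A+T=15, G+C=5 → Tm = 2(15)+4(5) = 50°C
Primer P2: A+T=10, G+C=5 → Tm = 2(10)+4(5) = 40°C
50°C vs 40°C → primer P1 is higher.

Primer P1, 50°C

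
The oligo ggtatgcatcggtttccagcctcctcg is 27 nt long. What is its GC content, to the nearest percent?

59%

Base counts: C=9, G=7, T=8, A=3
G+C = 7 + 9 = 16 out of 27 bases
%GC = 16/27 × 100 = 59.26% ≈ 59%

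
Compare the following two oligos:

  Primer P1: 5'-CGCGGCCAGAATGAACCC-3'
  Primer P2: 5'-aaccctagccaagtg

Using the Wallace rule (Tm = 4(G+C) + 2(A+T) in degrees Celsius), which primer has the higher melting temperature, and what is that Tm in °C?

Primer P1: A+T=6, G+C=12 → Tm = 2(6)+4(12) = 60°C
Primer P2: A+T=7, G+C=8 → Tm = 2(7)+4(8) = 46°C
60°C vs 46°C → primer P1 is higher.

Primer P1, 60°C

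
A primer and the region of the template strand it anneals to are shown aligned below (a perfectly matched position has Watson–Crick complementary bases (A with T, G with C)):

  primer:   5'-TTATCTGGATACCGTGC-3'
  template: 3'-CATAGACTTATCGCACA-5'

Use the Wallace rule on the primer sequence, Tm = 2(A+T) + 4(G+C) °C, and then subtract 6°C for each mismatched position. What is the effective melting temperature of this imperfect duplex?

26°C

Primer base counts: A=3, T=6, G=4, C=4 → A+T=9, G+C=8
Perfect-match Tm = 2(9) + 4(8) = 18 + 32 = 50°C
Mismatches (positions where the bases are not complementary): 4 (at positions 1, 8, 12, 17)
Effective Tm = 50 − 4×6 = 50 − 24 = 26°C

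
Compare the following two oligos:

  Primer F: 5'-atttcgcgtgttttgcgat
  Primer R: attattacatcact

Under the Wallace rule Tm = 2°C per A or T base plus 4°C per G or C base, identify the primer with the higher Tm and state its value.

Primer F: A+T=11, G+C=8 → Tm = 2(11)+4(8) = 54°C
Primer R: A+T=11, G+C=3 → Tm = 2(11)+4(3) = 34°C
54°C vs 34°C → primer F is higher.

Primer F, 54°C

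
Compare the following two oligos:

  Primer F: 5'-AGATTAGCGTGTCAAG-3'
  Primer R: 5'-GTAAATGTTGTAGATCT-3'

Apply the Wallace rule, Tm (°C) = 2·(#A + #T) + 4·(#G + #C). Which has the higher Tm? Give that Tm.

Primer F, 46°C

Primer F: A+T=9, G+C=7 → Tm = 2(9)+4(7) = 46°C
Primer R: A+T=12, G+C=5 → Tm = 2(12)+4(5) = 44°C
46°C vs 44°C → primer F is higher.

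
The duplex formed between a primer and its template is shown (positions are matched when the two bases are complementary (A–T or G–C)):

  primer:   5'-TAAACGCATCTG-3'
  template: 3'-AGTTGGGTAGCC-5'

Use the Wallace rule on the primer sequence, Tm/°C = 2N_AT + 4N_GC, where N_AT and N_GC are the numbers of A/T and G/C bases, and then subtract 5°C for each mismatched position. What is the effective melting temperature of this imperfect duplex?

19°C

Primer base counts: A=4, T=3, G=2, C=3 → A+T=7, G+C=5
Perfect-match Tm = 2(7) + 4(5) = 14 + 20 = 34°C
Mismatches (positions where the bases are not complementary): 3 (at positions 2, 6, 11)
Effective Tm = 34 − 3×5 = 34 − 15 = 19°C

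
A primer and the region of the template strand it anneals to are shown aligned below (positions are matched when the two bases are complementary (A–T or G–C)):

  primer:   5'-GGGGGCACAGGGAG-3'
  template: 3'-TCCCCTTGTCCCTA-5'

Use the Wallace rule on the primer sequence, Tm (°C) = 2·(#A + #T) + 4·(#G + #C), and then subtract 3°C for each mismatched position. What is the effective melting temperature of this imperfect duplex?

Primer base counts: A=3, T=0, G=9, C=2 → A+T=3, G+C=11
Perfect-match Tm = 2(3) + 4(11) = 6 + 44 = 50°C
Mismatches (positions where the bases are not complementary): 3 (at positions 1, 6, 14)
Effective Tm = 50 − 3×3 = 50 − 9 = 41°C

41°C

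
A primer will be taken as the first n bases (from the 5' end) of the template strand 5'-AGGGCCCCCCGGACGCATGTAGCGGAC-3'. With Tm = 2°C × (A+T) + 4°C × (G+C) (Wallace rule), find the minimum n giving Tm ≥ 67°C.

First 18 bases: AGGGCCCCCCGGACGCAT → Tm = 64°C (< 67°C)
First 19 bases: AGGGCCCCCCGGACGCATG → Tm = 68°C (≥ 67°C)
Each additional base adds 2°C (A/T) or 4°C (G/C), so Tm is non-decreasing in n; n = 19 is the first length to reach 67°C.

n = 19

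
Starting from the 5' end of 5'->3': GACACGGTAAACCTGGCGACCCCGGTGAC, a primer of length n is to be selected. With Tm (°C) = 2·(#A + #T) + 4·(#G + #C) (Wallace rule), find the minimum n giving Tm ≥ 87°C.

First 26 bases: GACACGGTAAACCTGGCGACCCCGGT → Tm = 86°C (< 87°C)
First 27 bases: GACACGGTAAACCTGGCGACCCCGGTG → Tm = 90°C (≥ 87°C)
Since every base adds ≥2°C, Tm only increases with n, so the threshold is first crossed at n = 27.

n = 27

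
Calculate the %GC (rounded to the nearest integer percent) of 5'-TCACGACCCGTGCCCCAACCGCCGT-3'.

Scanning the sequence gives G=5, A=4, T=3, C=13.
G+C = 5 + 13 = 18 out of 25 bases
%GC = 18/25 × 100 = 72% ≈ 72%

72%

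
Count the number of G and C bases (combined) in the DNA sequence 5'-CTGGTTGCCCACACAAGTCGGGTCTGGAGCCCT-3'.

Scanning the sequence gives T=7, G=10, C=11, A=5.
Total G or C: 10 + 11 = 21

21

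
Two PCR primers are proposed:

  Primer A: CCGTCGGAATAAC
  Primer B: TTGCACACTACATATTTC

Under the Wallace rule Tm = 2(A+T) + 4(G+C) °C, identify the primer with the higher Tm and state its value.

Primer A: A+T=6, G+C=7 → Tm = 2(6)+4(7) = 40°C
Primer B: A+T=12, G+C=6 → Tm = 2(12)+4(6) = 48°C
40°C vs 48°C → primer B is higher.

Primer B, 48°C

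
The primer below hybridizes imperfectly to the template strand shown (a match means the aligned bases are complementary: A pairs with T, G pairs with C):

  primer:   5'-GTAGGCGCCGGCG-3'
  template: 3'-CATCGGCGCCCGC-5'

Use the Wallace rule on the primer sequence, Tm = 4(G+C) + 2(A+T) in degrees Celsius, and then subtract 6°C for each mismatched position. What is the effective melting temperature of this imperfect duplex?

Primer base counts: A=1, T=1, G=7, C=4 → A+T=2, G+C=11
Perfect-match Tm = 2(2) + 4(11) = 4 + 44 = 48°C
Mismatches (positions where the bases are not complementary): 2 (at positions 5, 9)
Effective Tm = 48 − 2×6 = 48 − 12 = 36°C

36°C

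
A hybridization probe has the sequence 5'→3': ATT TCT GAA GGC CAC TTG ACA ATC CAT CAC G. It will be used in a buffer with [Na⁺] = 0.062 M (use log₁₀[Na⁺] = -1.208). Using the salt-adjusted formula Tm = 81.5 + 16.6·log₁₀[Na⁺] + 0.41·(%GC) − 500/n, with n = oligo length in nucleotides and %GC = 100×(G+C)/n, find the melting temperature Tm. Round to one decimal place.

Length n = 31. Counting bases: A=9, T=8, C=9, G=5
G+C = 14, so %GC = 14/31 × 100 = 45.161%
Salt term: 16.6 × (-1.208) = -20.053
GC term: 0.41 × 45.161 = 18.516; length term: −500/31 = −16.129
Tm = 81.5 + (-20.053) + 18.516 − 16.129 = 63.834 → 63.8°C

63.8°C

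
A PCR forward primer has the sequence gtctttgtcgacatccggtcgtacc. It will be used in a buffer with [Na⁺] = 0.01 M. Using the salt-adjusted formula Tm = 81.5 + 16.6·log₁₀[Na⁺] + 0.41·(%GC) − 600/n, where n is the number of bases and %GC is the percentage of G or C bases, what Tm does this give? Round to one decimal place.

47.3°C

Length n = 25. Scanning the sequence gives A=3, C=8, T=8, G=6.
G+C = 14, so %GC = 14/25 × 100 = 56%
Salt term: 16.6 × (-2) = -33.2
GC term: 0.41 × 56 = 22.96; length term: −600/25 = −24
Tm = 81.5 + (-33.2) + 22.96 − 24 = 47.26 → 47.3°C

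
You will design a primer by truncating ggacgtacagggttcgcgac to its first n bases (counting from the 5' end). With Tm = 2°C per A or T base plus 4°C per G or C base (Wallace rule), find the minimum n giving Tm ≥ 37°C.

n = 12

First 11 bases: GGACGTACAGG → Tm = 36°C (< 37°C)
First 12 bases: GGACGTACAGGG → Tm = 40°C (≥ 37°C)
Since every base adds ≥2°C, Tm only increases with n, so the threshold is first crossed at n = 12.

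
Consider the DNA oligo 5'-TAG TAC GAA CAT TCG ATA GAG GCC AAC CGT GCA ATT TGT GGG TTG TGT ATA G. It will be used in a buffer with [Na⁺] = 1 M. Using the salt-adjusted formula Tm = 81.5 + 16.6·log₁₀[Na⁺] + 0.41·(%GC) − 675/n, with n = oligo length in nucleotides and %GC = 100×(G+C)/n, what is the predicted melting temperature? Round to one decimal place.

86.7°C

Length n = 52. Scanning the sequence gives G=15, A=14, C=8, T=15.
G+C = 23, so %GC = 23/52 × 100 = 44.231%
Salt term: 16.6 × (0) = 0
GC term: 0.41 × 44.231 = 18.135; length term: −675/52 = −12.981
Tm = 81.5 + (0) + 18.135 − 12.981 = 86.654 → 86.7°C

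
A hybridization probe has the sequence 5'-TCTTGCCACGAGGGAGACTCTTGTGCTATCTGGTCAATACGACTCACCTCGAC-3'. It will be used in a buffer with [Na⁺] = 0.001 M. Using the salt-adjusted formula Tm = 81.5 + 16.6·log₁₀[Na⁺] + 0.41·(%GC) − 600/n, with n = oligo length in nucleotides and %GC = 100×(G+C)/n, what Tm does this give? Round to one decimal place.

42.0°C

Length n = 53. Counting bases: G=12, A=11, C=16, T=14
G+C = 28, so %GC = 28/53 × 100 = 52.83%
Salt term: 16.6 × (-3) = -49.8
GC term: 0.41 × 52.83 = 21.66; length term: −600/53 = −11.321
Tm = 81.5 + (-49.8) + 21.66 − 11.321 = 42.039 → 42.0°C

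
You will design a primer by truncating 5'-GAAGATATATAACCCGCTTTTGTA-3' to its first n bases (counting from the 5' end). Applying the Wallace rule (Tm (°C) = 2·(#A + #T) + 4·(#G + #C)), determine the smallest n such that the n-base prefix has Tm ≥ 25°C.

First 10 bases: GAAGATATAT → Tm = 24°C (< 25°C)
First 11 bases: GAAGATATATA → Tm = 26°C (≥ 25°C)
Since every base adds ≥2°C, Tm only increases with n, so the threshold is first crossed at n = 11.

n = 11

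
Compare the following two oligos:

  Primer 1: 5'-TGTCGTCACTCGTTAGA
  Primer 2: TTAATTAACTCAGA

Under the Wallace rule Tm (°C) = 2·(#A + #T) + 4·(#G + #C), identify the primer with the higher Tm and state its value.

Primer 1, 50°C

Primer 1: A+T=9, G+C=8 → Tm = 2(9)+4(8) = 50°C
Primer 2: A+T=11, G+C=3 → Tm = 2(11)+4(3) = 34°C
50°C vs 34°C → primer 1 is higher.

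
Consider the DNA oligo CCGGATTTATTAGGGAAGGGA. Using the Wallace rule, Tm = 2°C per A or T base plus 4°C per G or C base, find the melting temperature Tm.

Base counts: G=8, A=6, C=2, T=5
A+T = 11, G+C = 10
Tm = 4·10 + 2·11 = 40 + 22 = 62°C

62°C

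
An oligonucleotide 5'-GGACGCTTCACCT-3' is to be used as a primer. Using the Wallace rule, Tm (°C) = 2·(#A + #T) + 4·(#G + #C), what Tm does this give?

42°C

C=5, A=2, T=3, G=3
A+T = 5, G+C = 8
Tm = 2×5 + 4×8 = 42°C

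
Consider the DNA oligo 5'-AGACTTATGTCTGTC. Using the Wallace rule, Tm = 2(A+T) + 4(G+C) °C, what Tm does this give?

42°C

A=3, T=6, G=3, C=3
A+T = 9, G+C = 6
Tm = 2×9 + 4×6 = 42°C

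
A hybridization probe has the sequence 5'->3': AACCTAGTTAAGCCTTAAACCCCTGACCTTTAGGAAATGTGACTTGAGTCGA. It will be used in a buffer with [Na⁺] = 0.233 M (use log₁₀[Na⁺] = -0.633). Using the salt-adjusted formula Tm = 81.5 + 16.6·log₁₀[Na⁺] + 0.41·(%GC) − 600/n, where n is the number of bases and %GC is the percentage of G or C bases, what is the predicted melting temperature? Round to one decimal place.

76.8°C

Length n = 52. Counting bases: T=14, G=10, A=16, C=12
G+C = 22, so %GC = 22/52 × 100 = 42.308%
Salt term: 16.6 × (-0.633) = -10.508
GC term: 0.41 × 42.308 = 17.346; length term: −600/52 = −11.538
Tm = 81.5 + (-10.508) + 17.346 − 11.538 = 76.8 → 76.8°C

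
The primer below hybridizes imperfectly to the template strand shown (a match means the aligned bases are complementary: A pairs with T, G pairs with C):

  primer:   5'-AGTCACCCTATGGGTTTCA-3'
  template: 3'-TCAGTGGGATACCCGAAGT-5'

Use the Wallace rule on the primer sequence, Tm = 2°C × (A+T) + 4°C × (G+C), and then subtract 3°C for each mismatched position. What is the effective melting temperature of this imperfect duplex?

53°C

Primer base counts: A=4, T=6, G=4, C=5 → A+T=10, G+C=9
Perfect-match Tm = 2(10) + 4(9) = 20 + 36 = 56°C
Mismatches (positions where the bases are not complementary): 1 (at position 15)
Effective Tm = 56 − 1×3 = 56 − 3 = 53°C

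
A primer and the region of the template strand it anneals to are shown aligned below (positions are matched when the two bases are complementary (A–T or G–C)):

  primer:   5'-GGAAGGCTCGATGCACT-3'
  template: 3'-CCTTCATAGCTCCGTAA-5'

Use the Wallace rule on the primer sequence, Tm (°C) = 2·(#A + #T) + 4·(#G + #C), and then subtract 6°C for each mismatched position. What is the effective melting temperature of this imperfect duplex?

Primer base counts: A=4, T=3, G=6, C=4 → A+T=7, G+C=10
Perfect-match Tm = 2(7) + 4(10) = 14 + 40 = 54°C
Mismatches (positions where the bases are not complementary): 4 (at positions 6, 7, 12, 16)
Effective Tm = 54 − 4×6 = 54 − 24 = 30°C

30°C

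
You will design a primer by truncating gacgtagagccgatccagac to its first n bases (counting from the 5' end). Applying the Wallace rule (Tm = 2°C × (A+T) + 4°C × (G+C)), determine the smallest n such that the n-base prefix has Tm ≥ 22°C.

n = 7

First 6 bases: GACGTA → Tm = 18°C (< 22°C)
First 7 bases: GACGTAG → Tm = 22°C (≥ 22°C)
Each additional base adds 2°C (A/T) or 4°C (G/C), so Tm is non-decreasing in n; n = 7 is the first length to reach 22°C.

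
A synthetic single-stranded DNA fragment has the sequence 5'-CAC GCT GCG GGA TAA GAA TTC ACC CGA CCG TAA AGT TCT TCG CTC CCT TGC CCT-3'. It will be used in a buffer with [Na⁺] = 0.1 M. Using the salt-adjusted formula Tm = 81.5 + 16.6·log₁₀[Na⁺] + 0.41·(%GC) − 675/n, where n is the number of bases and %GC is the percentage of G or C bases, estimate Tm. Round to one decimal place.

Length n = 54. T=13, G=11, C=19, A=11
G+C = 30, so %GC = 30/54 × 100 = 55.556%
Salt term: 16.6 × (-1) = -16.6
GC term: 0.41 × 55.556 = 22.778; length term: −675/54 = −12.5
Tm = 81.5 + (-16.6) + 22.778 − 12.5 = 75.178 → 75.2°C

75.2°C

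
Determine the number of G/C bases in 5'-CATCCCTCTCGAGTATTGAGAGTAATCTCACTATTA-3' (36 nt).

14

Scanning the sequence gives G=5, C=9, A=10, T=12.
Total G or C: 5 + 9 = 14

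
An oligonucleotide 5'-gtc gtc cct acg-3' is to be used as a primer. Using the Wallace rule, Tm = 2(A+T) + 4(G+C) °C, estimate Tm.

Counting bases: G=3, C=5, T=3, A=1
AT pairs contribute 4, GC pairs contribute 8.
Tm = 2×4 + 4×8 = 40°C

40°C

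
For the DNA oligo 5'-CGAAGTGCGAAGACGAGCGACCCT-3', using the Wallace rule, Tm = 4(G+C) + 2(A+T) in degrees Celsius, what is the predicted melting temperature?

Base counts: G=8, T=2, A=7, C=7
A+T = 9, G+C = 15
Tm = 2(9) + 4(15) = 18 + 60 = 78°C

78°C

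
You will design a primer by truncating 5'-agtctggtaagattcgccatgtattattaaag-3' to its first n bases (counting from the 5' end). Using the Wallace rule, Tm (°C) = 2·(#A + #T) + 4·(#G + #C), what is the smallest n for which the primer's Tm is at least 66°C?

First 22 bases: AGTCTGGTAAGATTCGCCATGT → Tm = 64°C (< 66°C)
First 23 bases: AGTCTGGTAAGATTCGCCATGTA → Tm = 66°C (≥ 66°C)
Since every base adds ≥2°C, Tm only increases with n, so the threshold is first crossed at n = 23.

n = 23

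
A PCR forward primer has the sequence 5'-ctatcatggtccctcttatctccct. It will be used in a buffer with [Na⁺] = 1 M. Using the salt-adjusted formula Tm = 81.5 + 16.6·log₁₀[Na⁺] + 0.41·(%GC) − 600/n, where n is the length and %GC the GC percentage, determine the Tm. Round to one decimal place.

Length n = 25. Counting bases: G=2, T=10, A=3, C=10
G+C = 12, so %GC = 12/25 × 100 = 48%
Salt term: 16.6 × (0) = 0
GC term: 0.41 × 48 = 19.68; length term: −600/25 = −24
Tm = 81.5 + (0) + 19.68 − 24 = 77.18 → 77.2°C

77.2°C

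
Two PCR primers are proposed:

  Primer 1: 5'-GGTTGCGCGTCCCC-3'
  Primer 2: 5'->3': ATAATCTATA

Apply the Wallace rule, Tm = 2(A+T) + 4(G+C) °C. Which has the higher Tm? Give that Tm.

Primer 1, 50°C

Primer 1: A+T=3, G+C=11 → Tm = 2(3)+4(11) = 50°C
Primer 2: A+T=9, G+C=1 → Tm = 2(9)+4(1) = 22°C
50°C vs 22°C → primer 1 is higher.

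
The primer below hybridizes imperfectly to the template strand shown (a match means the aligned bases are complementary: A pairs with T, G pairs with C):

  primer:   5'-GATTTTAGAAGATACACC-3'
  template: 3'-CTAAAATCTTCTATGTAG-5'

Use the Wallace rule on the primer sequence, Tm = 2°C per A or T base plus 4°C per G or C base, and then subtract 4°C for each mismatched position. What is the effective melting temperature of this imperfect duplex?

44°C

Primer base counts: A=7, T=5, G=3, C=3 → A+T=12, G+C=6
Perfect-match Tm = 2(12) + 4(6) = 24 + 24 = 48°C
Mismatches (positions where the bases are not complementary): 1 (at position 17)
Effective Tm = 48 − 1×4 = 48 − 4 = 44°C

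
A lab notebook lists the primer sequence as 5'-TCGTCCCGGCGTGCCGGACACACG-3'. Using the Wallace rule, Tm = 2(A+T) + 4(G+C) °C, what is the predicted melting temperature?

Base counts: G=8, T=3, A=3, C=10
AT pairs contribute 6, GC pairs contribute 18.
Tm = 2×6 + 4×18 = 84°C

84°C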